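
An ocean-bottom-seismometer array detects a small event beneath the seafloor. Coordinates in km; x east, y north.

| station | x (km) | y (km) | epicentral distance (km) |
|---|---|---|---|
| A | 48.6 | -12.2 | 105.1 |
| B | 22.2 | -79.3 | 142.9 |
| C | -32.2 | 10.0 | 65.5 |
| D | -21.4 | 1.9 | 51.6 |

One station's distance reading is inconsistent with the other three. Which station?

C

Solve using three stations at a time. Using A, B, D (subtract circle equations pairwise → linear system) gives (x, y) ≈ (-34.8, 51.7).
Distances from that point to each station vs reported:
  A: calculated 105.1 vs reported 105.1 → residual 0.0 km
  B: calculated 142.9 vs reported 142.9 → residual 0.0 km
  C: calculated 41.8 vs reported 65.5 → residual 23.7 km
  D: calculated 51.6 vs reported 51.6 → residual 0.0 km
A, B, D are mutually consistent (residuals ≈ 0); C is off by 23.7 km.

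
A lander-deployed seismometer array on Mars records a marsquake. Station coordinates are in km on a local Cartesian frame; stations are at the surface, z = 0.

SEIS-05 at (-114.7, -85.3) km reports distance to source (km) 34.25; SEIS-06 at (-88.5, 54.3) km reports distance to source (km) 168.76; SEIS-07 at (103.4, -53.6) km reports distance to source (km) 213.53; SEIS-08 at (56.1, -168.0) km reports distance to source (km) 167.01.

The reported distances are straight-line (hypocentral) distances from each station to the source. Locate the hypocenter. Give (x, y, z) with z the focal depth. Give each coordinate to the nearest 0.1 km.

Each station gives a sphere (x−x_i)² + (y−y_i)² + z² = d_i² (stations at z=0).
Subtracting the SEIS-05 sphere from SEIS-06 and SEIS-07: z² cancels, leaving linear equations in x and y:
52.4 x + 279.2 y = -36958.32
436.2 x + 63.4 y = -51289.66
Solving: x ≈ -101.101, y ≈ -113.398 km (keep extra digits for the depth step; rounded: -101.1, -113.4).
Then from the SEIS-05 sphere: z² = 34.25² − (x + 114.7)² − (y + 85.3)² with x = -101.101, y = -113.398, so z ≈ 14.094 ≈ 14.1 km.

x ≈ -101.1 km, y ≈ -113.4 km, depth ≈ 14.1 km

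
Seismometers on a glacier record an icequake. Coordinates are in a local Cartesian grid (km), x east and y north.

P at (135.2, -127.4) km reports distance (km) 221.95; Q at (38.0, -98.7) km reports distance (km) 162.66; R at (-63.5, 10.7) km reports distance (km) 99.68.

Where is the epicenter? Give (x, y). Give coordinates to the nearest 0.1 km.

(21.3, 63.1)

Circle about each station: (x − 135.2)² + (y + 127.4)² = 221.95²; (x − 38.0)² + (y + 98.7)² = 162.66²; (x + 63.5)² + (y − 10.7)² = 99.68².
Subtracting pairs of circle equations eliminates x²+y² and gives linear equations (the radical axes):
-194.4 x + 57.4 y = -520.58
-397.4 x + 276.2 y = 8962.64
Solving the 2×2 system: x ≈ 21.3, y ≈ 63.1 km.
Check against P (with the unrounded x, y): √((x − 135.2)²+(y + 127.4)²) = 221.96 ≈ 221.95 km. ✓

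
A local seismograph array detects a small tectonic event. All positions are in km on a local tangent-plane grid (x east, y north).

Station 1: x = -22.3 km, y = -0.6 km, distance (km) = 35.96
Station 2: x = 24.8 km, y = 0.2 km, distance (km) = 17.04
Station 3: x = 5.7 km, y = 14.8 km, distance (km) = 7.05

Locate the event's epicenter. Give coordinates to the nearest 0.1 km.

Circle about each station: (x + 22.3)² + (y + 0.6)² = 35.96²; (x − 24.8)² + (y − 0.2)² = 17.04²; (x − 5.7)² + (y − 14.8)² = 7.05².
Subtracting the Station 1 equation from the Station 2 and Station 3 equations removes the quadratic terms:
94.2 x + 1.6 y = 1120.19
56.0 x + 30.8 y = 997.30
Solving the 2×2 system: x ≈ 11.7, y ≈ 11.1 km.
Check against Station 1 (with the unrounded x, y): √((x + 22.3)²+(y + 0.6)²) = 35.96 ≈ 35.96 km. ✓

11.7 km east, 11.1 km north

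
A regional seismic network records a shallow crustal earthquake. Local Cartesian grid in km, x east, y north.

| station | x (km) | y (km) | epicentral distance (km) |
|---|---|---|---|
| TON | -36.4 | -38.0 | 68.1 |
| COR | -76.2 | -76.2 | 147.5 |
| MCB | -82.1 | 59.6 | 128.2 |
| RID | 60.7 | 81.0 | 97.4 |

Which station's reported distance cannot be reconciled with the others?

COR

Solve using three stations at a time. Using TON, MCB, RID (subtract circle equations pairwise → linear system) gives (x, y) ≈ (25.6, -9.9).
Distances from that point to each station vs reported:
  TON: calculated 68.1 vs reported 68.1 → residual 0.0 km
  COR: calculated 121.5 vs reported 147.5 → residual 26.0 km
  MCB: calculated 128.2 vs reported 128.2 → residual 0.0 km
  RID: calculated 97.4 vs reported 97.4 → residual 0.0 km
TON, MCB, RID are mutually consistent (residuals ≈ 0); COR is off by 26.0 km.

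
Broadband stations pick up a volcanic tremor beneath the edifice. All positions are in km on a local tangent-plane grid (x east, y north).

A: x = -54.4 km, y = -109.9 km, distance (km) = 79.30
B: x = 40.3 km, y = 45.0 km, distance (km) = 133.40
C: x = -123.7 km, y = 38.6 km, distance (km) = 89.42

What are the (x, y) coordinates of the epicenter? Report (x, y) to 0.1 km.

x ≈ -68.7 km, y ≈ -31.9 km

Circle about each station: (x + 54.4)² + (y + 109.9)² = 79.30²; (x − 40.3)² + (y − 45.0)² = 133.40²; (x + 123.7)² + (y − 38.6)² = 89.42².
Subtracting the A equation from the B and C equations removes the quadratic terms:
189.4 x + 309.8 y = -22895.35
-138.6 x + 297.0 y = 46.83
Solving the 2×2 system: x ≈ -68.7, y ≈ -31.9 km.
Check against A (with the unrounded x, y): √((x + 54.4)²+(y + 109.9)²) = 79.30 ≈ 79.30 km. ✓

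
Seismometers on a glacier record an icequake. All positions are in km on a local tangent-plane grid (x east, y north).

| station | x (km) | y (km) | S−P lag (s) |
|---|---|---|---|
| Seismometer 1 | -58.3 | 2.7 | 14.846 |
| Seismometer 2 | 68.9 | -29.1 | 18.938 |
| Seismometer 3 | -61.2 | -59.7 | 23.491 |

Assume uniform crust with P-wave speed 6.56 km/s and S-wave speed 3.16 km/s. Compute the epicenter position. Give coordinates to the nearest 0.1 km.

x ≈ 5.2 km, y ≈ 67.2 km

Distance from S−P lag: d = Δt · v_P v_S / (v_P − v_S) = Δt · (6.56·3.16)/(6.56−3.16) ≈ 6.0969·Δt.
So d_Seismometer 1 = 90.52, d_Seismometer 2 = 115.46, d_Seismometer 3 = 143.22 km.
Circle about each station: (x + 58.3)² + (y − 2.7)² = 90.52²; (x − 68.9)² + (y + 29.1)² = 115.46²; (x + 61.2)² + (y + 59.7)² = 143.22².
Subtracting the Seismometer 1 equation from the Seismometer 2 and Seismometer 3 equations removes the quadratic terms:
254.4 x − 63.6 y = -2949.30
-5.8 x − 124.8 y = -8414.75
Solving the 2×2 system: x ≈ 5.2, y ≈ 67.2 km.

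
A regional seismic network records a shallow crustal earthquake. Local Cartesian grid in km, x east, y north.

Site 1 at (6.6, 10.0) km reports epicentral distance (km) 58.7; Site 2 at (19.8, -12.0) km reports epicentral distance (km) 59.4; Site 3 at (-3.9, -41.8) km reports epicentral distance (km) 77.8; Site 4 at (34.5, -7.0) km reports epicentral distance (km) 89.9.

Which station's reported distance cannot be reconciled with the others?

Site 2

Solve using three stations at a time. Using Site 1, Site 3, Site 4 (subtract circle equations pairwise → linear system) gives (x, y) ≈ (-51.3, 19.9).
Distances from that point to each station vs reported:
  Site 1: calculated 58.7 vs reported 58.7 → residual 0.0 km
  Site 2: calculated 77.9 vs reported 59.4 → residual 18.5 km
  Site 3: calculated 77.8 vs reported 77.8 → residual 0.0 km
  Site 4: calculated 89.9 vs reported 89.9 → residual 0.0 km
Site 1, Site 3, Site 4 are mutually consistent (residuals ≈ 0); Site 2 is off by 18.5 km.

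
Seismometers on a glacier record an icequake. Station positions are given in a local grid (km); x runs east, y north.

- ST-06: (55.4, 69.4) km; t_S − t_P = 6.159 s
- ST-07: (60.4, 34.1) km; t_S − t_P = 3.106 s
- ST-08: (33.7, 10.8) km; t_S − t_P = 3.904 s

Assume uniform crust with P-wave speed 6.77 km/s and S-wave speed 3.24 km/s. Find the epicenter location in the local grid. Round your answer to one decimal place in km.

Distance from S−P lag: d = Δt · v_P v_S / (v_P − v_S) = Δt · (6.77·3.24)/(6.77−3.24) ≈ 6.2138·Δt.
So d_ST-06 = 38.27, d_ST-07 = 19.30, d_ST-08 = 24.26 km.
Circle about each station: (x − 55.4)² + (y − 69.4)² = 38.27²; (x − 60.4)² + (y − 34.1)² = 19.30²; (x − 33.7)² + (y − 10.8)² = 24.26².
Subtracting the ST-06 equation from the ST-07 and ST-08 equations removes the quadratic terms:
10.0 x − 70.6 y = -1982.45
-43.4 x − 117.2 y = -5757.14
Solving the 2×2 system: x ≈ 41.1, y ≈ 33.9 km.
Check against ST-06 (with the unrounded x, y): √((x − 55.4)²+(y − 69.4)²) = 38.27 ≈ 38.27 km. ✓

41.1 km east, 33.9 km north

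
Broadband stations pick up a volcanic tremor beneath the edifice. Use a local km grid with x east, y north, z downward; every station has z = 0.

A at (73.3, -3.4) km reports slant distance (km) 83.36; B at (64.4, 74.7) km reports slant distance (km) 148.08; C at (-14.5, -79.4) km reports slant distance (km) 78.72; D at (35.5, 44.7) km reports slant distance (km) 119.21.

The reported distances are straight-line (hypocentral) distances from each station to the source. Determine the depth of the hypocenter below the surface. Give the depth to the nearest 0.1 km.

Each station gives a sphere (x−x_i)² + (y−y_i)² + z² = d_i² (stations at z=0).
Subtracting the A sphere from B and C: z² cancels, leaving linear equations in x and y:
-17.8 x + 156.2 y = -10635.80
-175.6 x − 152.0 y = 1882.21
Solving: x ≈ 43.891, y ≈ -63.089 km (keep extra digits for the depth step; rounded: 43.9, -63.1).
Then from the A sphere: z² = 83.36² − (x − 73.3)² − (y + 3.4)² with x = 43.891, y = -63.089, so z ≈ 50.212 ≈ 50.2 km.
Check against D (with the unrounded solution): distance 119.21 ≈ 119.21 km. ✓

50.2 km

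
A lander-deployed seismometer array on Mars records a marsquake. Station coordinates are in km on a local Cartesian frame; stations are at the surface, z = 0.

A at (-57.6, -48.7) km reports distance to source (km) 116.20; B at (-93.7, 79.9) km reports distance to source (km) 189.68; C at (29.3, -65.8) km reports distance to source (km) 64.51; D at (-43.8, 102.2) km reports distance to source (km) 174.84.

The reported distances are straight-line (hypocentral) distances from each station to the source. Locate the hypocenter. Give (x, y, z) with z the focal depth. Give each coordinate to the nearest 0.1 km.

Each station gives a sphere (x−x_i)² + (y−y_i)² + z² = d_i² (stations at z=0).
Subtracting the A sphere from B and C: z² cancels, leaving linear equations in x and y:
-72.2 x + 257.2 y = -13001.81
173.8 x − 34.2 y = 8839.58
Solving: x ≈ 43.305, y ≈ -38.395 km (keep extra digits for the depth step; rounded: 43.3, -38.4).
Then from the A sphere: z² = 116.20² − (x + 57.6)² − (y + 48.7)² with x = 43.305, y = -38.395, so z ≈ 56.696 ≈ 56.7 km.

x ≈ 43.3 km, y ≈ -38.4 km, depth ≈ 56.7 km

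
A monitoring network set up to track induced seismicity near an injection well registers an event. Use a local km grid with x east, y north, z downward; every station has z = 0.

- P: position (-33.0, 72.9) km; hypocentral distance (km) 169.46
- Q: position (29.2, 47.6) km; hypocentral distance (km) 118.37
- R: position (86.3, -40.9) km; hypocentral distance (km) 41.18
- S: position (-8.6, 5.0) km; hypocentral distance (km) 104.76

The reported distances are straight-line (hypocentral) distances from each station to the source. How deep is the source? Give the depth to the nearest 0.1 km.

z ≈ 31.2 km

Each station gives a sphere (x−x_i)² + (y−y_i)² + z² = d_i² (stations at z=0).
Subtracting the P sphere from Q and R: z² cancels, leaving linear equations in x and y:
124.4 x − 50.6 y = 11420.22
238.6 x − 227.6 y = 29737.99
Solving: x ≈ 67.394, y ≈ -60.008 km (keep extra digits for the depth step; rounded: 67.4, -60.0).
Then from the P sphere: z² = 169.46² − (x + 33.0)² − (y − 72.9)² with x = 67.394, y = -60.008, so z ≈ 31.196 ≈ 31.2 km.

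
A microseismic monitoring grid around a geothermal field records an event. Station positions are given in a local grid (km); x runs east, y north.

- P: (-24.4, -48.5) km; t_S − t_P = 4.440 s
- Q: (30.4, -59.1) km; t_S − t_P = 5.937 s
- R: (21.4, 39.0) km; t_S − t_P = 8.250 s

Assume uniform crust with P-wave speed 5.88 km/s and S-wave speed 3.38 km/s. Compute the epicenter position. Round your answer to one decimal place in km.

Distance from S−P lag: d = Δt · v_P v_S / (v_P − v_S) = Δt · (5.88·3.38)/(5.88−3.38) ≈ 7.9498·Δt.
So d_P = 35.30, d_Q = 47.20, d_R = 65.59 km.
Circle about each station: (x + 24.4)² + (y + 48.5)² = 35.30²; (x − 30.4)² + (y + 59.1)² = 47.20²; (x − 21.4)² + (y − 39.0)² = 65.59².
Subtracting pairs of circle equations eliminates x²+y² and gives linear equations (the radical axes):
109.6 x − 21.2 y = 487.61
91.6 x + 175.0 y = -4024.61
Solving the 2×2 system: x ≈ -0.0, y ≈ -23.0 km.

-0.0 km east, -23.0 km north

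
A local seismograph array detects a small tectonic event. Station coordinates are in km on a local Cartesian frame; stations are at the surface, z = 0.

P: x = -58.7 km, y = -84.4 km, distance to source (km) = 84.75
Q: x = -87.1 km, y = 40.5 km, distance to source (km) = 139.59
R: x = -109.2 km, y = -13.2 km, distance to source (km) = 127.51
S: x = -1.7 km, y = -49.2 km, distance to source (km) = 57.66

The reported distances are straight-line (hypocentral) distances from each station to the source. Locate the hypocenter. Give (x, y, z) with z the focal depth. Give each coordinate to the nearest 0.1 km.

Each station gives a sphere (x−x_i)² + (y−y_i)² + z² = d_i² (stations at z=0).
Subtracting the P sphere from Q and R: z² cancels, leaving linear equations in x and y:
-56.8 x + 249.8 y = -13645.20
-101.0 x + 142.4 y = -7546.41
Solving: x ≈ -3.383, y ≈ -55.394 km (keep extra digits for the depth step; rounded: -3.4, -55.4).
Then from the P sphere: z² = 84.75² − (x + 58.7)² − (y + 84.4)² with x = -3.383, y = -55.394, so z ≈ 57.282 ≈ 57.3 km.
Check against S (with the unrounded solution): distance 57.64 ≈ 57.66 km. ✓

(-3.4, -55.4, 57.3)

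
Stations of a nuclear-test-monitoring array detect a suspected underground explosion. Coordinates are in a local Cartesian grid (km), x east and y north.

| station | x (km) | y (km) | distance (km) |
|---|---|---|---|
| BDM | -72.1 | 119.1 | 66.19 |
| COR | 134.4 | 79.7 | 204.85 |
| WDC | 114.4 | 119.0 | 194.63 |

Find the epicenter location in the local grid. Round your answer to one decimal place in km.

Circle about each station: (x + 72.1)² + (y − 119.1)² = 66.19²; (x − 134.4)² + (y − 79.7)² = 204.85²; (x − 114.4)² + (y − 119.0)² = 194.63².
Subtracting the BDM equation from the COR and WDC equations removes the quadratic terms:
413.0 x − 78.8 y = -32550.18
373.0 x − 0.2 y = -25634.58
Solving the 2×2 system: x ≈ -68.7, y ≈ 53.0 km.
Check against BDM (with the unrounded x, y): √((x + 72.1)²+(y − 119.1)²) = 66.16 ≈ 66.19 km. ✓

(-68.7, 53.0)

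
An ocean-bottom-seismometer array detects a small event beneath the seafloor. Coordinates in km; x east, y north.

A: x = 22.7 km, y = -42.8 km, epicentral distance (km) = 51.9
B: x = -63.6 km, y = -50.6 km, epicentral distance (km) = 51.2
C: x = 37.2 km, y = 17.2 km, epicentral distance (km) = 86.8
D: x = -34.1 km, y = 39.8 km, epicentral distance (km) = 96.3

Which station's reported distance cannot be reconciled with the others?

A

Solve using three stations at a time. Using B, C, D (subtract circle equations pairwise → linear system) gives (x, y) ≈ (-12.4, -54.1).
Distances from that point to each station vs reported:
  A: calculated 36.9 vs reported 51.9 → residual 15.0 km
  B: calculated 51.3 vs reported 51.2 → residual 0.1 km
  C: calculated 86.9 vs reported 86.8 → residual 0.1 km
  D: calculated 96.3 vs reported 96.3 → residual 0.0 km
B, C, D are mutually consistent (residuals ≈ 0); A is off by 15.0 km.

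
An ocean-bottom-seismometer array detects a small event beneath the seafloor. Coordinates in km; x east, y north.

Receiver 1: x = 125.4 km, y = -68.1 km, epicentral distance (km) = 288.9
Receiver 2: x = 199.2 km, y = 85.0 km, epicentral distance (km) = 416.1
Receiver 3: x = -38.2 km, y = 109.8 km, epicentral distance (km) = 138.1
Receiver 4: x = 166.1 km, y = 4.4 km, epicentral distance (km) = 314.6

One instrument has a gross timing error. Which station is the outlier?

Receiver 2

Solve using three stations at a time. Using Receiver 1, Receiver 3, Receiver 4 (subtract circle equations pairwise → linear system) gives (x, y) ≈ (-147.7, 25.9).
Distances from that point to each station vs reported:
  Receiver 1: calculated 288.8 vs reported 288.9 → residual 0.1 km
  Receiver 2: calculated 351.9 vs reported 416.1 → residual 64.2 km
  Receiver 3: calculated 137.9 vs reported 138.1 → residual 0.2 km
  Receiver 4: calculated 314.5 vs reported 314.6 → residual 0.1 km
Receiver 1, Receiver 3, Receiver 4 are mutually consistent (residuals ≈ 0); Receiver 2 is off by 64.2 km.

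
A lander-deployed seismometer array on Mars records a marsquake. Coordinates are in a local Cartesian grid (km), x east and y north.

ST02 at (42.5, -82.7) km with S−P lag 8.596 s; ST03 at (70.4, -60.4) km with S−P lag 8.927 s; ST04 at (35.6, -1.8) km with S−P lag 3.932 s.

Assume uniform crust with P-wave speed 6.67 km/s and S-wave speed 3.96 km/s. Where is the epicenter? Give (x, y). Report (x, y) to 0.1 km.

(-1.5, -11.4)

Distance from S−P lag: d = Δt · v_P v_S / (v_P − v_S) = Δt · (6.67·3.96)/(6.67−3.96) ≈ 9.7466·Δt.
So d_ST02 = 83.78, d_ST03 = 87.01, d_ST04 = 38.32 km.
Circle about each station: (x − 42.5)² + (y + 82.7)² = 83.78²; (x − 70.4)² + (y + 60.4)² = 87.01²; (x − 35.6)² + (y + 1.8)² = 38.32².
Subtracting the ST02 equation from the ST03 and ST04 equations removes the quadratic terms:
55.8 x + 44.6 y = -592.87
-13.8 x + 161.8 y = -1824.27
Solving the 2×2 system: x ≈ -1.5, y ≈ -11.4 km.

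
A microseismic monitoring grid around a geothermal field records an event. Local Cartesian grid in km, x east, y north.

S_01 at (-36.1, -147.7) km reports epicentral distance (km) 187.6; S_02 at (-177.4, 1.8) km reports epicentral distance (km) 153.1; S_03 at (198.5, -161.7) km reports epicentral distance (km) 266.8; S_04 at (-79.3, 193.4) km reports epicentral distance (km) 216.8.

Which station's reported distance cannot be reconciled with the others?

Solve using three stations at a time. Using S_02, S_03, S_04 (subtract circle equations pairwise → linear system) gives (x, y) ≈ (-25.4, -16.6).
Distances from that point to each station vs reported:
  S_01: calculated 131.5 vs reported 187.6 → residual 56.1 km
  S_02: calculated 153.1 vs reported 153.1 → residual 0.0 km
  S_03: calculated 266.8 vs reported 266.8 → residual 0.0 km
  S_04: calculated 216.8 vs reported 216.8 → residual 0.0 km
S_02, S_03, S_04 are mutually consistent (residuals ≈ 0); S_01 is off by 56.1 km.

S_01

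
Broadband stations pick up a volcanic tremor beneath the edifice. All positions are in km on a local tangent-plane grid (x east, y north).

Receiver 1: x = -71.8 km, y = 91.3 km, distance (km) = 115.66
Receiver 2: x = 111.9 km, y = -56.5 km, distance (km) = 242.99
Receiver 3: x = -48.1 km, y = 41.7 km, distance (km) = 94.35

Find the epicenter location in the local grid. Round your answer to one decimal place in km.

Circle about each station: (x + 71.8)² + (y − 91.3)² = 115.66²; (x − 111.9)² + (y + 56.5)² = 242.99²; (x + 48.1)² + (y − 41.7)² = 94.35².
Subtracting the Receiver 1 equation from the Receiver 2 and Receiver 3 equations removes the quadratic terms:
367.4 x − 295.6 y = -43443.97
47.4 x − 99.2 y = -4963.12
Solving the 2×2 system: x ≈ -126.7, y ≈ -10.5 km.

(-126.7, -10.5)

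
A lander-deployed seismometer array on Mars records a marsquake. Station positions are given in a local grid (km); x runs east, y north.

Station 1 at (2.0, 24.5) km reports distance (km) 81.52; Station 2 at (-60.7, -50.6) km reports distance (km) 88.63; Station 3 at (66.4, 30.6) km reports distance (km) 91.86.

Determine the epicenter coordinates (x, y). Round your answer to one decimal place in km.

x ≈ 27.9 km, y ≈ -52.8 km

Circle about each station: (x − 2.0)² + (y − 24.5)² = 81.52²; (x + 60.7)² + (y + 50.6)² = 88.63²; (x − 66.4)² + (y − 30.6)² = 91.86².
Subtracting pairs of circle equations eliminates x²+y² and gives linear equations (the radical axes):
-125.4 x − 150.2 y = 4430.83
128.8 x + 12.2 y = 2948.32
Solving the 2×2 system: x ≈ 27.9, y ≈ -52.8 km.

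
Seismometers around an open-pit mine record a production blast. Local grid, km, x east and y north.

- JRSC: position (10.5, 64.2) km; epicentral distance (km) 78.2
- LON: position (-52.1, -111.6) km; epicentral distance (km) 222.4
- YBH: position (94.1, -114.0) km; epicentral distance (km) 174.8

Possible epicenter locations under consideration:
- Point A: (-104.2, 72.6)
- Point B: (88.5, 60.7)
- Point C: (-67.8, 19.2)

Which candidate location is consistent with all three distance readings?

For each candidate, compare |candidate − station| to the reported distance:
Point A: residuals JRSC 36.8, LON 31.0, YBH 97.5 → max 97.5 km
Point B: residuals JRSC 0.1, LON 0.0, YBH 0.0 → max 0.1 km
Point C: residuals JRSC 12.1, LON 90.7, YBH 34.9 → max 90.7 km
Only Point B has all residuals ≈ 0.

Point B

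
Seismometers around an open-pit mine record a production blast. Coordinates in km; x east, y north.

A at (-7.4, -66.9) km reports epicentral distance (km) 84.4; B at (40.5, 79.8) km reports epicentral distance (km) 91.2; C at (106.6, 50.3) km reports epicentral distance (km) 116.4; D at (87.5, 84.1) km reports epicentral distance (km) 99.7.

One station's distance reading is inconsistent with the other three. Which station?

Solve using three stations at a time. Using A, B, D (subtract circle equations pairwise → linear system) gives (x, y) ≈ (55.2, -10.2).
Distances from that point to each station vs reported:
  A: calculated 84.4 vs reported 84.4 → residual 0.0 km
  B: calculated 91.2 vs reported 91.2 → residual 0.0 km
  C: calculated 79.4 vs reported 116.4 → residual 37.0 km
  D: calculated 99.7 vs reported 99.7 → residual 0.0 km
A, B, D are mutually consistent (residuals ≈ 0); C is off by 37.0 km.

C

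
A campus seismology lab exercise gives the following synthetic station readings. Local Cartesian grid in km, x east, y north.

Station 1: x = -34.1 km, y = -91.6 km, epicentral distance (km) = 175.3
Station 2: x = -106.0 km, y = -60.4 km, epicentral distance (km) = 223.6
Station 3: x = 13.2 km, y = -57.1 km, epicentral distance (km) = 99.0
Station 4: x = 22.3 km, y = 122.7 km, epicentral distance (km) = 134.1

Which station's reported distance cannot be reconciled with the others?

Solve using three stations at a time. Using Station 1, Station 2, Station 4 (subtract circle equations pairwise → linear system) gives (x, y) ≈ (104.0, 16.4).
Distances from that point to each station vs reported:
  Station 1: calculated 175.3 vs reported 175.3 → residual 0.0 km
  Station 2: calculated 223.6 vs reported 223.6 → residual 0.0 km
  Station 3: calculated 116.8 vs reported 99.0 → residual 17.8 km
  Station 4: calculated 134.1 vs reported 134.1 → residual 0.0 km
Station 1, Station 2, Station 4 are mutually consistent (residuals ≈ 0); Station 3 is off by 17.8 km.

Station 3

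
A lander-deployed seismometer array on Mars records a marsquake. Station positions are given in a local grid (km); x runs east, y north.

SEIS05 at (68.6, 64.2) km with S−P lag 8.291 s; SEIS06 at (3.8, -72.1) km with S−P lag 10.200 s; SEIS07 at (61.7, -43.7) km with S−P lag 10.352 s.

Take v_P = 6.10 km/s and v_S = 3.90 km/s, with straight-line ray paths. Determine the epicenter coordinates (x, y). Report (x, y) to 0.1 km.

-16.6 km east, 36.3 km north

Distance from S−P lag: d = Δt · v_P v_S / (v_P − v_S) = Δt · (6.10·3.90)/(6.10−3.90) ≈ 10.8136·Δt.
So d_SEIS05 = 89.66, d_SEIS06 = 110.30, d_SEIS07 = 111.94 km.
Circle about each station: (x − 68.6)² + (y − 64.2)² = 89.66²; (x − 3.8)² + (y + 72.1)² = 110.30²; (x − 61.7)² + (y + 43.7)² = 111.94².
Subtracting the SEIS05 equation from the SEIS06 and SEIS07 equations removes the quadratic terms:
-129.6 x − 272.6 y = -7741.92
-13.8 x − 215.8 y = -7602.67
Solving the 2×2 system: x ≈ -16.6, y ≈ 36.3 km.
Check against SEIS05 (with the unrounded x, y): √((x − 68.6)²+(y − 64.2)²) = 89.65 ≈ 89.66 km. ✓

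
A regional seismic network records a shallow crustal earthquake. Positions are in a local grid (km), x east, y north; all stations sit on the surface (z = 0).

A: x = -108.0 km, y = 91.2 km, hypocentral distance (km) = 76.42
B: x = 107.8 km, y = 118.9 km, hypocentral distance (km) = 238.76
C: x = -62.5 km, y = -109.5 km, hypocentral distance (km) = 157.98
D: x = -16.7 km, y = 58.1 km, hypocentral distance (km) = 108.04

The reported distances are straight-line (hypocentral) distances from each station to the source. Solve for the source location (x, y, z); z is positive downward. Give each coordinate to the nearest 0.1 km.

Each station gives a sphere (x−x_i)² + (y−y_i)² + z² = d_i² (stations at z=0).
Subtracting the A sphere from B and C: z² cancels, leaving linear equations in x and y:
431.6 x + 55.4 y = -45389.71
91.0 x − 401.4 y = -23202.60
Solving: x ≈ -109.402, y ≈ 33.002 km (keep extra digits for the depth step; rounded: -109.4, 33.0).
Then from the A sphere: z² = 76.42² − (x + 108.0)² − (y − 91.2)² with x = -109.402, y = 33.002, so z ≈ 49.508 ≈ 49.5 km.

x ≈ -109.4 km, y ≈ 33.0 km, depth ≈ 49.5 km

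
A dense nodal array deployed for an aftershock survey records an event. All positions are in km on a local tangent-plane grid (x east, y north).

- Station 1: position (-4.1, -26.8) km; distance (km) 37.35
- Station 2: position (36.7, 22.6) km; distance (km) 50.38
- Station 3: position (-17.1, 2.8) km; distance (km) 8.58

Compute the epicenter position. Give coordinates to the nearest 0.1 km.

-12.0 km east, 9.7 km north

Circle about each station: (x + 4.1)² + (y + 26.8)² = 37.35²; (x − 36.7)² + (y − 22.6)² = 50.38²; (x + 17.1)² + (y − 2.8)² = 8.58².
Subtracting the Station 1 equation from the Station 2 and Station 3 equations removes the quadratic terms:
81.6 x + 98.8 y = -20.52
-26.0 x + 59.2 y = 886.61
Solving the 2×2 system: x ≈ -12.0, y ≈ 9.7 km.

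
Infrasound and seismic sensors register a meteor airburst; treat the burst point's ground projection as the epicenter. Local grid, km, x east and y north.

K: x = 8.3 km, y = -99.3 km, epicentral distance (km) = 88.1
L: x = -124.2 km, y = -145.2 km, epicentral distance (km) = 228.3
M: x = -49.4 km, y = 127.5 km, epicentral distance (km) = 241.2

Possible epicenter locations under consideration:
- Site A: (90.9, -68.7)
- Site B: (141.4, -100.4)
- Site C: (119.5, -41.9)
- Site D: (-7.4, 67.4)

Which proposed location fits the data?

For each candidate, compare |candidate − station| to the reported distance:
Site A: residuals K 0.0, L 0.0, M 0.0 → max 0.0 km
Site B: residuals K 45.0, L 41.1, M 56.0 → max 56.0 km
Site C: residuals K 37.0, L 36.4, M 2.0 → max 37.0 km
Site D: residuals K 79.3, L 14.3, M 167.9 → max 167.9 km
Only Site A has all residuals ≈ 0.

Site A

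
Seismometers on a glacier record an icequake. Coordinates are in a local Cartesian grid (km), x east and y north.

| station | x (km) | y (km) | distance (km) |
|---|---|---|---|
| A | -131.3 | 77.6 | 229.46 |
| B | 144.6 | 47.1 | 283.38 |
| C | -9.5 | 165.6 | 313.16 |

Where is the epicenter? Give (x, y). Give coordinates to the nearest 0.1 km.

x ≈ -66.1 km, y ≈ -142.4 km

Circle about each station: (x + 131.3)² + (y − 77.6)² = 229.46²; (x − 144.6)² + (y − 47.1)² = 283.38²; (x + 9.5)² + (y − 165.6)² = 313.16².
Subtracting pairs of circle equations eliminates x²+y² and gives linear equations (the radical axes):
551.8 x − 61.0 y = -27786.21
243.6 x + 176.0 y = -41165.13
Solving the 2×2 system: x ≈ -66.1, y ≈ -142.4 km.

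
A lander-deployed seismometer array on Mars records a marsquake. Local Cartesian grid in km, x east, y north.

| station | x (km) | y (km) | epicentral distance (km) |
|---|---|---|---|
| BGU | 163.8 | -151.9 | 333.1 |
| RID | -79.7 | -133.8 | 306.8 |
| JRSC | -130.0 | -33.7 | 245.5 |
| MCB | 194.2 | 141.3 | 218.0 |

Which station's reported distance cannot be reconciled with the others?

Solve using three stations at a time. Using BGU, RID, JRSC (subtract circle equations pairwise → linear system) gives (x, y) ≈ (29.5, 152.9).
Distances from that point to each station vs reported:
  BGU: calculated 333.0 vs reported 333.1 → residual 0.1 km
  RID: calculated 306.7 vs reported 306.8 → residual 0.1 km
  JRSC: calculated 245.4 vs reported 245.5 → residual 0.1 km
  MCB: calculated 165.1 vs reported 218.0 → residual 52.9 km
BGU, RID, JRSC are mutually consistent (residuals ≈ 0); MCB is off by 52.9 km.

MCB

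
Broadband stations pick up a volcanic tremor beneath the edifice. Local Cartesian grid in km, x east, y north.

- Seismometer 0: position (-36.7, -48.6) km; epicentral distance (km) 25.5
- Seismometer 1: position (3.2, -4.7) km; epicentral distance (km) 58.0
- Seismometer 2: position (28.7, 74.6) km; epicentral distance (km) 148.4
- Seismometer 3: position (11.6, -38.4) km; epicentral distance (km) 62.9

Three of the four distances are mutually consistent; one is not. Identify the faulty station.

Seismometer 2

Solve using three stations at a time. Using Seismometer 0, Seismometer 1, Seismometer 3 (subtract circle equations pairwise → linear system) gives (x, y) ≈ (-50.2, -27.1).
Distances from that point to each station vs reported:
  Seismometer 0: calculated 25.4 vs reported 25.5 → residual 0.1 km
  Seismometer 1: calculated 57.9 vs reported 58.0 → residual 0.1 km
  Seismometer 2: calculated 128.8 vs reported 148.4 → residual 19.6 km
  Seismometer 3: calculated 62.9 vs reported 62.9 → residual 0.0 km
Seismometer 0, Seismometer 1, Seismometer 3 are mutually consistent (residuals ≈ 0); Seismometer 2 is off by 19.6 km.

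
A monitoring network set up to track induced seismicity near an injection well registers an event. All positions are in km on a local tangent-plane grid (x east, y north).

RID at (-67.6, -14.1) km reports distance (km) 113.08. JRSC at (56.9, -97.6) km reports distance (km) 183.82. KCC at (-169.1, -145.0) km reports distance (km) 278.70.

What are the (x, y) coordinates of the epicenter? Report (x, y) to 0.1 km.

-0.6 km east, 77.0 km north

Circle about each station: (x + 67.6)² + (y + 14.1)² = 113.08²; (x − 56.9)² + (y + 97.6)² = 183.82²; (x + 169.1)² + (y + 145.0)² = 278.70².
Subtracting the RID equation from the JRSC and KCC equations removes the quadratic terms:
249.0 x − 167.0 y = -13007.91
-203.0 x − 261.8 y = -20035.36
Solving the 2×2 system: x ≈ -0.6, y ≈ 77.0 km.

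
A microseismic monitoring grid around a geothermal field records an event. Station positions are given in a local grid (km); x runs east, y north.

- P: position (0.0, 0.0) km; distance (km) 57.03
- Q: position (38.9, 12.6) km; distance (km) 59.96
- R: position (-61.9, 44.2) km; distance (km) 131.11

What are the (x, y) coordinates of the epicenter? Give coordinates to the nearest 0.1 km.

Circle about each station: x² + y² = 57.03²; (x − 38.9)² + (y − 12.6)² = 59.96²; (x + 61.9)² + (y − 44.2)² = 131.11².
Subtracting pairs of circle equations eliminates x²+y² and gives linear equations (the radical axes):
77.8 x + 25.2 y = 1329.19
-123.8 x + 88.4 y = -8152.16
Solving the 2×2 system: x ≈ 32.3, y ≈ -47.0 km.
Check against P (with the unrounded x, y): √(x²+y²) = 57.01 ≈ 57.03 km. ✓

32.3 km east, -47.0 km north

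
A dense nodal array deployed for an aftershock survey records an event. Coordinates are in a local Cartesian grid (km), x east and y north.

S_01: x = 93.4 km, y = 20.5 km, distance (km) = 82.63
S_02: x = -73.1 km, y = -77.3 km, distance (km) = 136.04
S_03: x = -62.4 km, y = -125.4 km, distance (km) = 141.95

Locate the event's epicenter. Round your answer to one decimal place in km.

x ≈ 61.2 km, y ≈ -55.6 km

Circle about each station: (x − 93.4)² + (y − 20.5)² = 82.63²; (x + 73.1)² + (y + 77.3)² = 136.04²; (x + 62.4)² + (y + 125.4)² = 141.95².
Subtracting pairs of circle equations eliminates x²+y² and gives linear equations (the radical axes):
-333.0 x − 195.6 y = -9504.07
-311.6 x − 291.8 y = -2846.98
Solving the 2×2 system: x ≈ 61.2, y ≈ -55.6 km.
Check against S_01 (with the unrounded x, y): √((x − 93.4)²+(y − 20.5)²) = 82.62 ≈ 82.63 km. ✓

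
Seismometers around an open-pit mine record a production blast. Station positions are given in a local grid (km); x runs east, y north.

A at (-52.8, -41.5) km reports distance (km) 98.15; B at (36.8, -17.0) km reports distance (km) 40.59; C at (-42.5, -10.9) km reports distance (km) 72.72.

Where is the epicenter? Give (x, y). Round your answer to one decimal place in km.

(22.8, 21.1)

Circle about each station: (x + 52.8)² + (y + 41.5)² = 98.15²; (x − 36.8)² + (y + 17.0)² = 40.59²; (x + 42.5)² + (y + 10.9)² = 72.72².
Subtracting pairs of circle equations eliminates x²+y² and gives linear equations (the radical axes):
179.2 x + 49.0 y = 5119.02
20.6 x + 61.2 y = 1760.19
Solving the 2×2 system: x ≈ 22.8, y ≈ 21.1 km.
Check against A (with the unrounded x, y): √((x + 52.8)²+(y + 41.5)²) = 98.15 ≈ 98.15 km. ✓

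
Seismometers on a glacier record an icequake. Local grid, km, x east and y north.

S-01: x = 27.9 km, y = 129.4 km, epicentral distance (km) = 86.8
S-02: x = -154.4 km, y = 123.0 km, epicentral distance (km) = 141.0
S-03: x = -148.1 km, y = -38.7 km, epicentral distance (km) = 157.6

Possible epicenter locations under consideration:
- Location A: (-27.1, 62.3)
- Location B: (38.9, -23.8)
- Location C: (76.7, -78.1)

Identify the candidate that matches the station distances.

For each candidate, compare |candidate − station| to the reported distance:
Location A: residuals S-01 0.0, S-02 0.0, S-03 0.0 → max 0.0 km
Location B: residuals S-01 66.8, S-02 101.7, S-03 30.0 → max 101.7 km
Location C: residuals S-01 126.4, S-02 165.3, S-03 70.6 → max 165.3 km
Only Location A has all residuals ≈ 0.

Location A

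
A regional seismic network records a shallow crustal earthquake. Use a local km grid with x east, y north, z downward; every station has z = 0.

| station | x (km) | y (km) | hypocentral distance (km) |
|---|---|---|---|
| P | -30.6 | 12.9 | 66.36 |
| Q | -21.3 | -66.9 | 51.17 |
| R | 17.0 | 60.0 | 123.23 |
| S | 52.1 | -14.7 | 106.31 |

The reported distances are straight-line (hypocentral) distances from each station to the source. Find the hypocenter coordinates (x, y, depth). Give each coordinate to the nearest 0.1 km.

Each station gives a sphere (x−x_i)² + (y−y_i)² + z² = d_i² (stations at z=0).
Subtracting the P sphere from Q and R: z² cancels, leaving linear equations in x and y:
18.6 x − 159.6 y = 5611.81
95.2 x + 94.2 y = -7995.75
Solving: x ≈ -44.110, y ≈ -40.302 km (keep extra digits for the depth step; rounded: -44.1, -40.3).
Then from the P sphere: z² = 66.36² − (x + 30.6)² − (y − 12.9)² with x = -44.110, y = -40.302, so z ≈ 37.292 ≈ 37.3 km.

x ≈ -44.1 km, y ≈ -40.3 km, depth ≈ 37.3 km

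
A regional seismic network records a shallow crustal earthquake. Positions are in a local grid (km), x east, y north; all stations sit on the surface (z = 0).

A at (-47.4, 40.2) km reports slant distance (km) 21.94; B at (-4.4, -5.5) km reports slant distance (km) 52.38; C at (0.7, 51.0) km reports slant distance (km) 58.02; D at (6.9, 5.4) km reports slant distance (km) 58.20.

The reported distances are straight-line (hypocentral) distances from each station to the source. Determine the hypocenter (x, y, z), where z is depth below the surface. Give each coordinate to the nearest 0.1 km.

(-47.9, 21.4, 11.3)

Each station gives a sphere (x−x_i)² + (y−y_i)² + z² = d_i² (stations at z=0).
Subtracting the A sphere from B and C: z² cancels, leaving linear equations in x and y:
86.0 x − 91.4 y = -6075.49
96.2 x + 21.6 y = -4146.27
Solving: x ≈ -47.905, y ≈ 21.397 km (keep extra digits for the depth step; rounded: -47.9, 21.4).
Then from the A sphere: z² = 21.94² − (x + 47.4)² − (y − 40.2)² with x = -47.905, y = 21.397, so z ≈ 11.294 ≈ 11.3 km.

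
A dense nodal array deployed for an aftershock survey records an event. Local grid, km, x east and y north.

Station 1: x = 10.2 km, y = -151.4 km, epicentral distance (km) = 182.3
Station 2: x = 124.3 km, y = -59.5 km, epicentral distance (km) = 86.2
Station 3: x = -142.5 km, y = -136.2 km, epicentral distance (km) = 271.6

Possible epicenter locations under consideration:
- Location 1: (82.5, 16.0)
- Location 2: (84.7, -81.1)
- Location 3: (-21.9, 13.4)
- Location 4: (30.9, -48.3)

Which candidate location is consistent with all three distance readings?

Location 1

For each candidate, compare |candidate − station| to the reported distance:
Location 1: residuals Station 1 0.0, Station 2 0.1, Station 3 0.0 → max 0.1 km
Location 2: residuals Station 1 79.9, Station 2 41.1, Station 3 37.8 → max 79.9 km
Location 3: residuals Station 1 14.4, Station 2 77.2, Station 3 79.4 → max 79.4 km
Location 4: residuals Station 1 77.1, Station 2 7.9, Station 3 77.2 → max 77.2 km
Only Location 1 has all residuals ≈ 0.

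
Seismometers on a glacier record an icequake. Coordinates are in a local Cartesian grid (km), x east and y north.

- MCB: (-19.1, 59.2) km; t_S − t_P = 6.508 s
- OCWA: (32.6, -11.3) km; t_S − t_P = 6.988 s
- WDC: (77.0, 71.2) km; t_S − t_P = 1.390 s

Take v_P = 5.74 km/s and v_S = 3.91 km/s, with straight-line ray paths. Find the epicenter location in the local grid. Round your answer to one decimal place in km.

Distance from S−P lag: d = Δt · v_P v_S / (v_P − v_S) = Δt · (5.74·3.91)/(5.74−3.91) ≈ 12.2642·Δt.
So d_MCB = 79.82, d_OCWA = 85.70, d_WDC = 17.05 km.
Circle about each station: (x + 19.1)² + (y − 59.2)² = 79.82²; (x − 32.6)² + (y + 11.3)² = 85.70²; (x − 77.0)² + (y − 71.2)² = 17.05².
Subtracting the MCB equation from the OCWA and WDC equations removes the quadratic terms:
103.4 x − 141.0 y = -3652.26
192.2 x + 24.0 y = 13209.52
Solving the 2×2 system: x ≈ 60.0, y ≈ 69.9 km.

(60.0, 69.9)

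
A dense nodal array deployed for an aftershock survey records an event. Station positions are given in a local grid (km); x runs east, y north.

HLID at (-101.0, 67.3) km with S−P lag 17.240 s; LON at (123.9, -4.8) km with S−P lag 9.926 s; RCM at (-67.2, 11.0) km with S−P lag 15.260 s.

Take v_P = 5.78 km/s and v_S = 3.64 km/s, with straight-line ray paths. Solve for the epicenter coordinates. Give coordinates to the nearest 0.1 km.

Distance from S−P lag: d = Δt · v_P v_S / (v_P − v_S) = Δt · (5.78·3.64)/(5.78−3.64) ≈ 9.8314·Δt.
So d_HLID = 169.49, d_LON = 97.59, d_RCM = 150.03 km.
Circle about each station: (x + 101.0)² + (y − 67.3)² = 169.49²; (x − 123.9)² + (y + 4.8)² = 97.59²; (x + 67.2)² + (y − 11.0)² = 150.03².
Subtracting pairs of circle equations eliminates x²+y² and gives linear equations (the radical axes):
449.8 x − 144.2 y = 19847.01
67.6 x − 112.6 y = -3875.59
Solving the 2×2 system: x ≈ 68.3, y ≈ 75.4 km.
Check against HLID (with the unrounded x, y): √((x + 101.0)²+(y − 67.3)²) = 169.50 ≈ 169.49 km. ✓

68.3 km east, 75.4 km north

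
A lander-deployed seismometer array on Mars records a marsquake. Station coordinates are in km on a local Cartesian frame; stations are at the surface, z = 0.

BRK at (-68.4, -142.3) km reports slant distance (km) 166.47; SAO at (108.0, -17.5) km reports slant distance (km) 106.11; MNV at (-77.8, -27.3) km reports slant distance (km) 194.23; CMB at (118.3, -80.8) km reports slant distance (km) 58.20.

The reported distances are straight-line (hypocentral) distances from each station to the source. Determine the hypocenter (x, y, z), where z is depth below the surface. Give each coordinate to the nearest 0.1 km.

Each station gives a sphere (x−x_i)² + (y−y_i)² + z² = d_i² (stations at z=0).
Subtracting the BRK sphere from SAO and MNV: z² cancels, leaving linear equations in x and y:
352.8 x + 249.6 y = 3495.33
-18.8 x + 230.0 y = -28142.75
Solving: x ≈ 91.201, y ≈ -114.905 km (keep extra digits for the depth step; rounded: 91.2, -114.9).
Then from the BRK sphere: z² = 166.47² − (x + 68.4)² − (y + 142.3)² with x = 91.201, y = -114.905, so z ≈ 38.591 ≈ 38.6 km.

(91.2, -114.9, 38.6)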